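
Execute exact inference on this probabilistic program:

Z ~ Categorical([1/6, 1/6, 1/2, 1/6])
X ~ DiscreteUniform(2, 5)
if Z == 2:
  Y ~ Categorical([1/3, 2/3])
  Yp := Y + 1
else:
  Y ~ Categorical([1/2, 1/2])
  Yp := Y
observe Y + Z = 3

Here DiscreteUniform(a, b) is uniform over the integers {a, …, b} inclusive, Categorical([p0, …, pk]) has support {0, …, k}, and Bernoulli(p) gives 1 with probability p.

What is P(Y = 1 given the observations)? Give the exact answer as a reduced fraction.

P(Y = 1 | obs) = 4/5

Enumerate traces; 8 have nonzero weight after conditioning:
  (Z=2, X=2, Y=1) weight 1/12
  (Z=2, X=3, Y=1) weight 1/12
  (Z=2, X=4, Y=1) weight 1/12
  (Z=2, X=5, Y=1) weight 1/12
  (Z=3, X=2, Y=0) weight 1/48
  (Z=3, X=3, Y=0) weight 1/48
  (Z=3, X=4, Y=0) weight 1/48
  (Z=3, X=5, Y=0) weight 1/48
Group by Y:
  weight(Y=0) = 1/12
  weight(Y=1) = 1/3
Total weight = 1/12 + 1/3 = 5/12
P(Y=0 | obs) = 1/12 / 5/12 = 1/5
P(Y=1 | obs) = 1/3 / 5/12 = 4/5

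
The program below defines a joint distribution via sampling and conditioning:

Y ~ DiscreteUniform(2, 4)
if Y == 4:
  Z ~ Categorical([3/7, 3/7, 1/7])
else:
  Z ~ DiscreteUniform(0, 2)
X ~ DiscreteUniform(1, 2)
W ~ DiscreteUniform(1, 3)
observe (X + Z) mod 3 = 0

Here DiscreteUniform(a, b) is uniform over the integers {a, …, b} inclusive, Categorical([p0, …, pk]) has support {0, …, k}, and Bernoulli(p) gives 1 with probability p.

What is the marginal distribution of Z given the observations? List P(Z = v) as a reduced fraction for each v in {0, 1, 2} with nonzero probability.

P(Z=1) = 23/40, P(Z=2) = 17/40

Enumerate traces; 18 have nonzero weight after conditioning:
  (Y=2, Z=1, X=2, W=1) weight 1/54
  (Y=2, Z=1, X=2, W=2) weight 1/54
  (Y=2, Z=1, X=2, W=3) weight 1/54
  (Y=2, Z=2, X=1, W=1) weight 1/54
  (Y=2, Z=2, X=1, W=2) weight 1/54
  (Y=2, Z=2, X=1, W=3) weight 1/54
  (Y=3, Z=1, X=2, W=1) weight 1/54
  (Y=3, Z=1, X=2, W=2) weight 1/54
  … 10 more
Group by Z:
  weight(Z=1) = 23/126
  weight(Z=2) = 17/126
Total weight = 23/126 + 17/126 = 20/63
P(Z=1 | obs) = 23/126 / 20/63 = 23/40
P(Z=2 | obs) = 17/126 / 20/63 = 17/40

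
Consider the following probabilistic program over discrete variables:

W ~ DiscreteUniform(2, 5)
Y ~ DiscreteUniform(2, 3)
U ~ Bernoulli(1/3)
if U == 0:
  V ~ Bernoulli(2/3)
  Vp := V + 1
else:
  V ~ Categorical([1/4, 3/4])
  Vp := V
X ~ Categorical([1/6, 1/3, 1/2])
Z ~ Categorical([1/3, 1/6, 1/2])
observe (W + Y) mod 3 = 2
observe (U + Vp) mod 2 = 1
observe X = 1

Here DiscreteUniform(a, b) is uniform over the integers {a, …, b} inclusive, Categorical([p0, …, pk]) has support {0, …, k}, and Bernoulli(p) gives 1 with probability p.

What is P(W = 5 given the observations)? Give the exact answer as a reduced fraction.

Enumerate traces; 18 have nonzero weight after conditioning:
  (W=2, Y=3, U=0, V=0, X=1, Z=0) weight 1/324
  (W=2, Y=3, U=0, V=0, X=1, Z=1) weight 1/648
  (W=2, Y=3, U=0, V=0, X=1, Z=2) weight 1/216
  (W=2, Y=3, U=1, V=0, X=1, Z=0) weight 1/864
  (W=2, Y=3, U=1, V=0, X=1, Z=1) weight 1/1728
  (W=2, Y=3, U=1, V=0, X=1, Z=2) weight 1/576
  (W=3, Y=2, U=0, V=0, X=1, Z=0) weight 1/324
  (W=3, Y=2, U=0, V=0, X=1, Z=1) weight 1/648
  (W=5, Y=3, U=0, V=0, X=1, Z=0) weight 1/324
  … 9 more
Group by W:
  weight(W=2) = 11/864
  weight(W=3) = 11/864
  weight(W=5) = 11/864
Total weight = 11/864 + 11/864 + 11/864 = 11/288
P(W=2 | obs) = 11/864 / 11/288 = 1/3
P(W=3 | obs) = 11/864 / 11/288 = 1/3
P(W=5 | obs) = 11/864 / 11/288 = 1/3

P(W = 5 | obs) = 1/3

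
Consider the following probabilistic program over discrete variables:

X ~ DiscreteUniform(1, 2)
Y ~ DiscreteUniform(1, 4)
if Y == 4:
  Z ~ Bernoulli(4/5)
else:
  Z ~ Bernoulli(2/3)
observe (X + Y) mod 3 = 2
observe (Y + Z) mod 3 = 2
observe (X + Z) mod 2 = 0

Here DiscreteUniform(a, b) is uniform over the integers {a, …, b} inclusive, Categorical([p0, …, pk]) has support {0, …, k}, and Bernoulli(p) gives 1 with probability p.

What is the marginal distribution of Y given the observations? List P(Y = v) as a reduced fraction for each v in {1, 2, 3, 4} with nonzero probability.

Enumerate traces; 2 have nonzero weight after conditioning:
  (X=1, Y=1, Z=1) weight 1/12
  (X=1, Y=4, Z=1) weight 1/10
Group by Y:
  weight(Y=1) = 1/12
  weight(Y=4) = 1/10
Total weight = 1/12 + 1/10 = 11/60
P(Y=1 | obs) = 1/12 / 11/60 = 5/11
P(Y=4 | obs) = 1/10 / 11/60 = 6/11

P(Y=1) = 5/11, P(Y=4) = 6/11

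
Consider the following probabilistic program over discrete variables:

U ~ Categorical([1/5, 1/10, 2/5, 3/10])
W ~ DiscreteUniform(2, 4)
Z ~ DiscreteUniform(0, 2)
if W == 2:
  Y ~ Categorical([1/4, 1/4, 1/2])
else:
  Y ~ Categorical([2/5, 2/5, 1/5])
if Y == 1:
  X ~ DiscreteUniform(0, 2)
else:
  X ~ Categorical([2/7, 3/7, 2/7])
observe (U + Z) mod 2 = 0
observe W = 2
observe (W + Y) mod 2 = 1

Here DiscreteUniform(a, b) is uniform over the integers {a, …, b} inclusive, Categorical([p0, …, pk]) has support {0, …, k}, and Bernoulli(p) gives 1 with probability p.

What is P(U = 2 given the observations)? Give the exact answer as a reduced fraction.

Enumerate traces; 18 have nonzero weight after conditioning:
  (U=0, W=2, Z=0, Y=1, X=0) weight 1/540
  (U=0, W=2, Z=0, Y=1, X=1) weight 1/540
  (U=0, W=2, Z=0, Y=1, X=2) weight 1/540
  (U=0, W=2, Z=2, Y=1, X=0) weight 1/540
  (U=0, W=2, Z=2, Y=1, X=1) weight 1/540
  (U=0, W=2, Z=2, Y=1, X=2) weight 1/540
  (U=1, W=2, Z=1, Y=1, X=0) weight 1/1080
  (U=1, W=2, Z=1, Y=1, X=1) weight 1/1080
  (U=2, W=2, Z=0, Y=1, X=0) weight 1/270
  (U=3, W=2, Z=1, Y=1, X=0) weight 1/360
  … 8 more
Group by U:
  weight(U=0) = 1/90
  weight(U=1) = 1/360
  weight(U=2) = 1/45
  weight(U=3) = 1/120
Total weight = 1/90 + 1/360 + 1/45 + 1/120 = 2/45
P(U=0 | obs) = 1/90 / 2/45 = 1/4
P(U=1 | obs) = 1/360 / 2/45 = 1/16
P(U=2 | obs) = 1/45 / 2/45 = 1/2
P(U=3 | obs) = 1/120 / 2/45 = 3/16

P(U = 2 | obs) = 1/2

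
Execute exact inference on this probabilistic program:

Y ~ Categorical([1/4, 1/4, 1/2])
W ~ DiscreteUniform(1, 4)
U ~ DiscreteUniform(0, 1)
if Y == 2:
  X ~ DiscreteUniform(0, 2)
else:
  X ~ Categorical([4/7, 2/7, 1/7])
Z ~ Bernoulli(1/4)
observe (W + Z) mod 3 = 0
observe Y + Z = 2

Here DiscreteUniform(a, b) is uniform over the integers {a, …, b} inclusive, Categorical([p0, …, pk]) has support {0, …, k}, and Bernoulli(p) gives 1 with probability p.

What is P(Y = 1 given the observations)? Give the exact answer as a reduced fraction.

P(Y = 1 | obs) = 1/7

Enumerate traces; 12 have nonzero weight after conditioning:
  (Y=1, W=2, U=0, X=0, Z=1) weight 1/224
  (Y=1, W=2, U=0, X=1, Z=1) weight 1/448
  (Y=1, W=2, U=0, X=2, Z=1) weight 1/896
  (Y=1, W=2, U=1, X=0, Z=1) weight 1/224
  (Y=1, W=2, U=1, X=1, Z=1) weight 1/448
  (Y=1, W=2, U=1, X=2, Z=1) weight 1/896
  (Y=2, W=3, U=0, X=0, Z=0) weight 1/64
  (Y=2, W=3, U=0, X=1, Z=0) weight 1/64
  … 4 more
Group by Y:
  weight(Y=1) = 1/64
  weight(Y=2) = 3/32
Total weight = 1/64 + 3/32 = 7/64
P(Y=1 | obs) = 1/64 / 7/64 = 1/7
P(Y=2 | obs) = 3/32 / 7/64 = 6/7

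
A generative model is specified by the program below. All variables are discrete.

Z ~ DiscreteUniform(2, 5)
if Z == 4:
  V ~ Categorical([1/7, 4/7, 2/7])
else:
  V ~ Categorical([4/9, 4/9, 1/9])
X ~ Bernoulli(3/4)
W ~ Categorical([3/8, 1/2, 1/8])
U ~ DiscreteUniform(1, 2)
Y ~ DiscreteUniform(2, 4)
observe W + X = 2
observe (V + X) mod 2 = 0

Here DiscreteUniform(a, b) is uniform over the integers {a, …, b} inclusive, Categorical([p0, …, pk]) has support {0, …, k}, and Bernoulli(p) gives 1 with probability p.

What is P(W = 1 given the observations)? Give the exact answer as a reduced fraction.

Enumerate traces; 72 have nonzero weight after conditioning:
  (Z=2, V=0, X=0, W=2, U=1, Y=2) weight 1/1728
  (Z=2, V=0, X=0, W=2, U=1, Y=3) weight 1/1728
  (Z=2, V=0, X=0, W=2, U=1, Y=4) weight 1/1728
  (Z=2, V=0, X=0, W=2, U=2, Y=2) weight 1/1728
  (Z=2, V=0, X=0, W=2, U=2, Y=3) weight 1/1728
  (Z=2, V=0, X=0, W=2, U=2, Y=4) weight 1/1728
  (Z=2, V=1, X=1, W=1, U=1, Y=2) weight 1/144
  (Z=2, V=1, X=1, W=1, U=1, Y=3) weight 1/144
  … 64 more
Group by W:
  weight(W=1) = 5/28
  weight(W=2) = 11/672
Total weight = 5/28 + 11/672 = 131/672
P(W=1 | obs) = 5/28 / 131/672 = 120/131
P(W=2 | obs) = 11/672 / 131/672 = 11/131

P(W = 1 | obs) = 120/131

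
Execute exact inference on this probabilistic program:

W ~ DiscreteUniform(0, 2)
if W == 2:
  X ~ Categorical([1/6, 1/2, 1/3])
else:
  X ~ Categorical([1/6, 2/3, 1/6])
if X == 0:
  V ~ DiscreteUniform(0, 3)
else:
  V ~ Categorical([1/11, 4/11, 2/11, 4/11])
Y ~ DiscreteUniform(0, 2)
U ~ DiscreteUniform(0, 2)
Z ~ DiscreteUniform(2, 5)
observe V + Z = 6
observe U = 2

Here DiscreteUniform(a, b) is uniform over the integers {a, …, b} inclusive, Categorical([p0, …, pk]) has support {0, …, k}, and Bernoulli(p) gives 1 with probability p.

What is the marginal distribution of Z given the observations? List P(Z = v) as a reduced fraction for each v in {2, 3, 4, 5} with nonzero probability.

Enumerate traces; 81 have nonzero weight after conditioning:
  (W=0, X=0, V=1, Y=0, U=2, Z=5) weight 1/2592
  (W=0, X=0, V=1, Y=1, U=2, Z=5) weight 1/2592
  (W=0, X=0, V=1, Y=2, U=2, Z=5) weight 1/2592
  (W=0, X=0, V=2, Y=0, U=2, Z=4) weight 1/2592
  (W=0, X=0, V=2, Y=1, U=2, Z=4) weight 1/2592
  (W=0, X=0, V=2, Y=2, U=2, Z=4) weight 1/2592
  (W=0, X=0, V=3, Y=0, U=2, Z=3) weight 1/2592
  (W=0, X=0, V=3, Y=1, U=2, Z=3) weight 1/2592
  … 73 more
Group by Z:
  weight(Z=3) = 91/3168
  weight(Z=4) = 17/1056
  weight(Z=5) = 91/3168
Total weight = 91/3168 + 17/1056 + 91/3168 = 233/3168
P(Z=3 | obs) = 91/3168 / 233/3168 = 91/233
P(Z=4 | obs) = 17/1056 / 233/3168 = 51/233
P(Z=5 | obs) = 91/3168 / 233/3168 = 91/233

P(Z=3) = 91/233, P(Z=4) = 51/233, P(Z=5) = 91/233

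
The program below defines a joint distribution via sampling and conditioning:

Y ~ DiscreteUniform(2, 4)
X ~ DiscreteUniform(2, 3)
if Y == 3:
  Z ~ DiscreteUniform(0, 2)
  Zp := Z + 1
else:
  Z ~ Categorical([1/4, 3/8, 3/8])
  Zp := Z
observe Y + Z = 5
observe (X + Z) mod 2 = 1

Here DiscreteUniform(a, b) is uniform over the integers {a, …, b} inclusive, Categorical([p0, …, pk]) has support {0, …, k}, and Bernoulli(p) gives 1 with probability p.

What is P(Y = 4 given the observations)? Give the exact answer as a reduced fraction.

Enumerate traces; 2 have nonzero weight after conditioning:
  (Y=3, X=3, Z=2) weight 1/18
  (Y=4, X=2, Z=1) weight 1/16
Group by Y:
  weight(Y=3) = 1/18
  weight(Y=4) = 1/16
Total weight = 1/18 + 1/16 = 17/144
P(Y=3 | obs) = 1/18 / 17/144 = 8/17
P(Y=4 | obs) = 1/16 / 17/144 = 9/17

P(Y = 4 | obs) = 9/17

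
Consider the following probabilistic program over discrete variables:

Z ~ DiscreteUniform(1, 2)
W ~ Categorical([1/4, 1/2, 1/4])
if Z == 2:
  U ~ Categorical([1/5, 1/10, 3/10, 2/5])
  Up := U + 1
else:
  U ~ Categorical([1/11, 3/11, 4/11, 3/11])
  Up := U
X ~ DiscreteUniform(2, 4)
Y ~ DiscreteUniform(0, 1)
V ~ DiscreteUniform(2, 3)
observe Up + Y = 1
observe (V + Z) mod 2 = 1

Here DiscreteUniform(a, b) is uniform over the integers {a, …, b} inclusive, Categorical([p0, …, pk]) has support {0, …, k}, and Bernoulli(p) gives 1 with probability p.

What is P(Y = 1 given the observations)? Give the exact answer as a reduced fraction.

P(Y = 1 | obs) = 5/31

Enumerate traces; 27 have nonzero weight after conditioning:
  (Z=1, W=0, U=0, X=2, Y=1, V=2) weight 1/1056
  (Z=1, W=0, U=0, X=3, Y=1, V=2) weight 1/1056
  (Z=1, W=0, U=0, X=4, Y=1, V=2) weight 1/1056
  (Z=1, W=0, U=1, X=2, Y=0, V=2) weight 1/352
  (Z=1, W=0, U=1, X=3, Y=0, V=2) weight 1/352
  (Z=1, W=0, U=1, X=4, Y=0, V=2) weight 1/352
  (Z=1, W=1, U=0, X=2, Y=1, V=2) weight 1/528
  (Z=1, W=1, U=0, X=3, Y=1, V=2) weight 1/528
  … 19 more
Group by Y:
  weight(Y=0) = 13/220
  weight(Y=1) = 1/88
Total weight = 13/220 + 1/88 = 31/440
P(Y=0 | obs) = 13/220 / 31/440 = 26/31
P(Y=1 | obs) = 1/88 / 31/440 = 5/31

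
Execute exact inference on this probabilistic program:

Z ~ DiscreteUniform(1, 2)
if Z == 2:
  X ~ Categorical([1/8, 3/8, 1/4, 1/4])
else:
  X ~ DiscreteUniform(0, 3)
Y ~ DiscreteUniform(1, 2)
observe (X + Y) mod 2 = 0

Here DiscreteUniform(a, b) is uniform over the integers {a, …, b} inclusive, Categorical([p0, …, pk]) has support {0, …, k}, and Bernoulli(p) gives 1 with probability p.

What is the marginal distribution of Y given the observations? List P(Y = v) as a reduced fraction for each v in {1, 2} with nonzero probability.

P(Y=1) = 9/16, P(Y=2) = 7/16

Enumerate traces; 8 have nonzero weight after conditioning:
  (Z=1, X=0, Y=2) weight 1/16
  (Z=1, X=1, Y=1) weight 1/16
  (Z=1, X=2, Y=2) weight 1/16
  (Z=1, X=3, Y=1) weight 1/16
  (Z=2, X=0, Y=2) weight 1/32
  (Z=2, X=1, Y=1) weight 3/32
  (Z=2, X=2, Y=2) weight 1/16
  (Z=2, X=3, Y=1) weight 1/16
Group by Y:
  weight(Y=1) = 9/32
  weight(Y=2) = 7/32
Total weight = 9/32 + 7/32 = 1/2
P(Y=1 | obs) = 9/32 / 1/2 = 9/16
P(Y=2 | obs) = 7/32 / 1/2 = 7/16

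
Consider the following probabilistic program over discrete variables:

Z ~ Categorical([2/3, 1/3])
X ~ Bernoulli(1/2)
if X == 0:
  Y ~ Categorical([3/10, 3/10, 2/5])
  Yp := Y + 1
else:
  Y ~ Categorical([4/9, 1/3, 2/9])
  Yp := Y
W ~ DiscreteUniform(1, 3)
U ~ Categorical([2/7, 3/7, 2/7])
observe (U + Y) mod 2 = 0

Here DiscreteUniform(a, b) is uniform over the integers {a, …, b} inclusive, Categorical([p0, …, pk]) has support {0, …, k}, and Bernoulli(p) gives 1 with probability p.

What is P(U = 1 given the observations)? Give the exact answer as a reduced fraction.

P(U = 1 | obs) = 57/221

Enumerate traces; 60 have nonzero weight after conditioning:
  (Z=0, X=0, Y=0, W=1, U=0) weight 1/105
  (Z=0, X=0, Y=0, W=1, U=2) weight 1/105
  (Z=0, X=0, Y=0, W=2, U=0) weight 1/105
  (Z=0, X=0, Y=0, W=2, U=2) weight 1/105
  (Z=0, X=0, Y=0, W=3, U=0) weight 1/105
  (Z=0, X=0, Y=0, W=3, U=2) weight 1/105
  (Z=0, X=0, Y=1, W=1, U=1) weight 1/70
  (Z=0, X=0, Y=1, W=2, U=1) weight 1/70
  … 52 more
Group by U:
  weight(U=0) = 41/210
  weight(U=1) = 19/140
  weight(U=2) = 41/210
Total weight = 41/210 + 19/140 + 41/210 = 221/420
P(U=0 | obs) = 41/210 / 221/420 = 82/221
P(U=1 | obs) = 19/140 / 221/420 = 57/221
P(U=2 | obs) = 41/210 / 221/420 = 82/221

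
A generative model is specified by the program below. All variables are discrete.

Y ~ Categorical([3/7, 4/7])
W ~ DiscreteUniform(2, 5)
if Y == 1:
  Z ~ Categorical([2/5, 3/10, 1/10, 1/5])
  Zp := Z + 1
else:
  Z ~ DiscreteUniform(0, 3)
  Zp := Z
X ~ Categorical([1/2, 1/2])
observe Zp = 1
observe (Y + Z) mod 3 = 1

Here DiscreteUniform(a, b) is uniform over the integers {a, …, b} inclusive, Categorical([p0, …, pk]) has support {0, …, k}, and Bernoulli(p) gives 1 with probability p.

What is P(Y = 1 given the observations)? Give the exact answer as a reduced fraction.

Enumerate traces; 16 have nonzero weight after conditioning:
  (Y=0, W=2, Z=1, X=0) weight 3/224
  (Y=0, W=2, Z=1, X=1) weight 3/224
  (Y=0, W=3, Z=1, X=0) weight 3/224
  (Y=0, W=3, Z=1, X=1) weight 3/224
  (Y=0, W=4, Z=1, X=0) weight 3/224
  (Y=0, W=4, Z=1, X=1) weight 3/224
  (Y=0, W=5, Z=1, X=0) weight 3/224
  (Y=0, W=5, Z=1, X=1) weight 3/224
  (Y=1, W=2, Z=0, X=0) weight 1/35
  … 7 more
Group by Y:
  weight(Y=0) = 3/28
  weight(Y=1) = 8/35
Total weight = 3/28 + 8/35 = 47/140
P(Y=0 | obs) = 3/28 / 47/140 = 15/47
P(Y=1 | obs) = 8/35 / 47/140 = 32/47

P(Y = 1 | obs) = 32/47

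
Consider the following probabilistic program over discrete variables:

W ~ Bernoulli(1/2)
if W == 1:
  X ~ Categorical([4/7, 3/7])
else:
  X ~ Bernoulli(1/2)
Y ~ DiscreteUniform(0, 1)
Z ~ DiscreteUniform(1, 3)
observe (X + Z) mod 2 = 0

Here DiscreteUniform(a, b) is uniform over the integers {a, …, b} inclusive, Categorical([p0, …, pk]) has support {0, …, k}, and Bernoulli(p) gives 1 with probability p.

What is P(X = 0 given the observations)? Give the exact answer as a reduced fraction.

P(X = 0 | obs) = 15/41

Enumerate traces; 12 have nonzero weight after conditioning:
  (W=0, X=0, Y=0, Z=2) weight 1/24
  (W=0, X=0, Y=1, Z=2) weight 1/24
  (W=0, X=1, Y=0, Z=1) weight 1/24
  (W=0, X=1, Y=0, Z=3) weight 1/24
  (W=0, X=1, Y=1, Z=1) weight 1/24
  (W=0, X=1, Y=1, Z=3) weight 1/24
  (W=1, X=0, Y=0, Z=2) weight 1/21
  (W=1, X=0, Y=1, Z=2) weight 1/21
  … 4 more
Group by X:
  weight(X=0) = 5/28
  weight(X=1) = 13/42
Total weight = 5/28 + 13/42 = 41/84
P(X=0 | obs) = 5/28 / 41/84 = 15/41
P(X=1 | obs) = 13/42 / 41/84 = 26/41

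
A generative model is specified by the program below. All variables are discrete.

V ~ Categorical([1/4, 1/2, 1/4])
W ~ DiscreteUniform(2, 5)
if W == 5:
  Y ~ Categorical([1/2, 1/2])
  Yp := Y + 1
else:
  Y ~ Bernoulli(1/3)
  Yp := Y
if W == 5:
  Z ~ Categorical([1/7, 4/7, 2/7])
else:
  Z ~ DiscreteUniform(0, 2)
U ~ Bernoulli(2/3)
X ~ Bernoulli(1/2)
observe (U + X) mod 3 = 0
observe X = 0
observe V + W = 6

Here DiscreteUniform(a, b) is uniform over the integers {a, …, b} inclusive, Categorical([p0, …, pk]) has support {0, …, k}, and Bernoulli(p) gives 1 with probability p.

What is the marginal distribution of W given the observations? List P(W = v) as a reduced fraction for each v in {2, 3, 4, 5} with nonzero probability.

P(W=4) = 1/3, P(W=5) = 2/3

Enumerate traces; 12 have nonzero weight after conditioning:
  (V=1, W=5, Y=0, Z=0, U=0, X=0) weight 1/672
  (V=1, W=5, Y=0, Z=1, U=0, X=0) weight 1/168
  (V=1, W=5, Y=0, Z=2, U=0, X=0) weight 1/336
  (V=1, W=5, Y=1, Z=0, U=0, X=0) weight 1/672
  (V=1, W=5, Y=1, Z=1, U=0, X=0) weight 1/168
  (V=1, W=5, Y=1, Z=2, U=0, X=0) weight 1/336
  (V=2, W=4, Y=0, Z=0, U=0, X=0) weight 1/432
  (V=2, W=4, Y=0, Z=1, U=0, X=0) weight 1/432
  … 4 more
Group by W:
  weight(W=4) = 1/96
  weight(W=5) = 1/48
Total weight = 1/96 + 1/48 = 1/32
P(W=4 | obs) = 1/96 / 1/32 = 1/3
P(W=5 | obs) = 1/48 / 1/32 = 2/3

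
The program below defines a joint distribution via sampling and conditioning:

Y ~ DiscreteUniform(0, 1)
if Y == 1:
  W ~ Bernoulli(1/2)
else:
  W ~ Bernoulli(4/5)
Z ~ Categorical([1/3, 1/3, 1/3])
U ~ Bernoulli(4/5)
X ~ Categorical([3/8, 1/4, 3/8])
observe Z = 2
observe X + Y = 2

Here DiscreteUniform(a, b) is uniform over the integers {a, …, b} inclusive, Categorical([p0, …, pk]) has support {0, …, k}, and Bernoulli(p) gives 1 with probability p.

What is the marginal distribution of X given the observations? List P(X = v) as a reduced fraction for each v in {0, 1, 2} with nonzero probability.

P(X=1) = 2/5, P(X=2) = 3/5

Enumerate traces; 8 have nonzero weight after conditioning:
  (Y=0, W=0, Z=2, U=0, X=2) weight 1/400
  (Y=0, W=0, Z=2, U=1, X=2) weight 1/100
  (Y=0, W=1, Z=2, U=0, X=2) weight 1/100
  (Y=0, W=1, Z=2, U=1, X=2) weight 1/25
  (Y=1, W=0, Z=2, U=0, X=1) weight 1/240
  (Y=1, W=0, Z=2, U=1, X=1) weight 1/60
  (Y=1, W=1, Z=2, U=0, X=1) weight 1/240
  (Y=1, W=1, Z=2, U=1, X=1) weight 1/60
Group by X:
  weight(X=1) = 1/24
  weight(X=2) = 1/16
Total weight = 1/24 + 1/16 = 5/48
P(X=1 | obs) = 1/24 / 5/48 = 2/5
P(X=2 | obs) = 1/16 / 5/48 = 3/5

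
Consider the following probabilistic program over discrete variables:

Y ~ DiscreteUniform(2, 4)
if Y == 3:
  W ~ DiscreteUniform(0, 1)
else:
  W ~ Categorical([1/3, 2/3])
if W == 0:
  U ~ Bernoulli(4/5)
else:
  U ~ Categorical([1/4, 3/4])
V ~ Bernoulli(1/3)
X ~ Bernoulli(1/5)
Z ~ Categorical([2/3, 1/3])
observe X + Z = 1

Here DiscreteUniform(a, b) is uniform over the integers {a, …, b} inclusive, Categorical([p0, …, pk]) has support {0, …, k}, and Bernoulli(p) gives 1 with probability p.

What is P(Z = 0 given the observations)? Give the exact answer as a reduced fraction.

P(Z = 0 | obs) = 1/3

Enumerate traces; 48 have nonzero weight after conditioning:
  (Y=2, W=0, U=0, V=0, X=0, Z=1) weight 8/2025
  (Y=2, W=0, U=0, V=0, X=1, Z=0) weight 4/2025
  (Y=2, W=0, U=0, V=1, X=0, Z=1) weight 4/2025
  (Y=2, W=0, U=0, V=1, X=1, Z=0) weight 2/2025
  (Y=2, W=0, U=1, V=0, X=0, Z=1) weight 32/2025
  (Y=2, W=0, U=1, V=0, X=1, Z=0) weight 16/2025
  (Y=2, W=0, U=1, V=1, X=0, Z=1) weight 16/2025
  (Y=2, W=0, U=1, V=1, X=1, Z=0) weight 8/2025
  … 40 more
Group by Z:
  weight(Z=0) = 2/15
  weight(Z=1) = 4/15
Total weight = 2/15 + 4/15 = 2/5
P(Z=0 | obs) = 2/15 / 2/5 = 1/3
P(Z=1 | obs) = 4/15 / 2/5 = 2/3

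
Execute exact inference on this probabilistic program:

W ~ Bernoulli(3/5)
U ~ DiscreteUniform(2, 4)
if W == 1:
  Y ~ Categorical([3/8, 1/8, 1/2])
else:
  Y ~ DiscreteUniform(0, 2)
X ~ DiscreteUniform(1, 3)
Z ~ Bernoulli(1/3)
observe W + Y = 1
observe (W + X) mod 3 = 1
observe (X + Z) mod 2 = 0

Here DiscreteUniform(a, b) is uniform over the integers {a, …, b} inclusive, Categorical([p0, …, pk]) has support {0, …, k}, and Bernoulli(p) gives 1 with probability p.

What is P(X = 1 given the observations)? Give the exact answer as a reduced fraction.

P(X = 1 | obs) = 16/43

Enumerate traces; 6 have nonzero weight after conditioning:
  (W=0, U=2, Y=1, X=1, Z=1) weight 2/405
  (W=0, U=3, Y=1, X=1, Z=1) weight 2/405
  (W=0, U=4, Y=1, X=1, Z=1) weight 2/405
  (W=1, U=2, Y=0, X=3, Z=1) weight 1/120
  (W=1, U=3, Y=0, X=3, Z=1) weight 1/120
  (W=1, U=4, Y=0, X=3, Z=1) weight 1/120
Group by X:
  weight(X=1) = 2/135
  weight(X=3) = 1/40
Total weight = 2/135 + 1/40 = 43/1080
P(X=1 | obs) = 2/135 / 43/1080 = 16/43
P(X=3 | obs) = 1/40 / 43/1080 = 27/43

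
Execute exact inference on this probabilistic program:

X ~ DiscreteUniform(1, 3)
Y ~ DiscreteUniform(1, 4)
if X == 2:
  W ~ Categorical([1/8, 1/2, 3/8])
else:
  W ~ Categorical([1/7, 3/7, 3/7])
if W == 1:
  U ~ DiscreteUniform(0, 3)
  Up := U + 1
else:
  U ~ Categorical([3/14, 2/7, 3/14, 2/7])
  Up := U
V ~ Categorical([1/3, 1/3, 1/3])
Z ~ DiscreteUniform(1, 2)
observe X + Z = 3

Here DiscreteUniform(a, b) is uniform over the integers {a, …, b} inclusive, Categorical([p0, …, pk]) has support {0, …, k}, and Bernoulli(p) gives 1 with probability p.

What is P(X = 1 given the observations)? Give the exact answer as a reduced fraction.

Enumerate traces; 288 have nonzero weight after conditioning:
  (X=1, Y=1, W=0, U=0, V=0, Z=2) weight 1/2352
  (X=1, Y=1, W=0, U=0, V=1, Z=2) weight 1/2352
  (X=1, Y=1, W=0, U=0, V=2, Z=2) weight 1/2352
  (X=1, Y=1, W=0, U=1, V=0, Z=2) weight 1/1764
  (X=1, Y=1, W=0, U=1, V=1, Z=2) weight 1/1764
  (X=1, Y=1, W=0, U=1, V=2, Z=2) weight 1/1764
  (X=1, Y=1, W=0, U=2, V=0, Z=2) weight 1/2352
  (X=1, Y=1, W=0, U=2, V=1, Z=2) weight 1/2352
  (X=2, Y=1, W=0, U=0, V=0, Z=1) weight 1/2688
  … 279 more
Group by X:
  weight(X=1) = 1/6
  weight(X=2) = 1/6
Total weight = 1/6 + 1/6 = 1/3
P(X=1 | obs) = 1/6 / 1/3 = 1/2
P(X=2 | obs) = 1/6 / 1/3 = 1/2

P(X = 1 | obs) = 1/2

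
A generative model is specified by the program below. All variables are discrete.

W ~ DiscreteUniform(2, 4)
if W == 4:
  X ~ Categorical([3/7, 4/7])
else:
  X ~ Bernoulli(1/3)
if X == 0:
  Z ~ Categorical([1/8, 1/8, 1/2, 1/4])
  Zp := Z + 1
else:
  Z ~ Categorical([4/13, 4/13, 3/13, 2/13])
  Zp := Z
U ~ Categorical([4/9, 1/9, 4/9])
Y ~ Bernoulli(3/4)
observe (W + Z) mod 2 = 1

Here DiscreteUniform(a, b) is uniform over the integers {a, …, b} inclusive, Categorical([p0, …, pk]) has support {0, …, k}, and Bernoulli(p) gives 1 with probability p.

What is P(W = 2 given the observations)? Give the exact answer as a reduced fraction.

P(W = 2 | obs) = 294/1037

Enumerate traces; 72 have nonzero weight after conditioning:
  (W=2, X=0, Z=1, U=0, Y=0) weight 1/324
  (W=2, X=0, Z=1, U=0, Y=1) weight 1/108
  (W=2, X=0, Z=1, U=1, Y=0) weight 1/1296
  (W=2, X=0, Z=1, U=1, Y=1) weight 1/432
  (W=2, X=0, Z=1, U=2, Y=0) weight 1/324
  (W=2, X=0, Z=1, U=2, Y=1) weight 1/108
  (W=2, X=0, Z=3, U=0, Y=0) weight 1/162
  (W=2, X=0, Z=3, U=0, Y=1) weight 1/54
  (W=3, X=0, Z=0, U=0, Y=0) weight 1/324
  (W=4, X=0, Z=1, U=0, Y=0) weight 1/504
  … 62 more
Group by W:
  weight(W=2) = 7/52
  weight(W=3) = 31/156
  weight(W=4) = 103/728
Total weight = 7/52 + 31/156 + 103/728 = 1037/2184
P(W=2 | obs) = 7/52 / 1037/2184 = 294/1037
P(W=3 | obs) = 31/156 / 1037/2184 = 434/1037
P(W=4 | obs) = 103/728 / 1037/2184 = 309/1037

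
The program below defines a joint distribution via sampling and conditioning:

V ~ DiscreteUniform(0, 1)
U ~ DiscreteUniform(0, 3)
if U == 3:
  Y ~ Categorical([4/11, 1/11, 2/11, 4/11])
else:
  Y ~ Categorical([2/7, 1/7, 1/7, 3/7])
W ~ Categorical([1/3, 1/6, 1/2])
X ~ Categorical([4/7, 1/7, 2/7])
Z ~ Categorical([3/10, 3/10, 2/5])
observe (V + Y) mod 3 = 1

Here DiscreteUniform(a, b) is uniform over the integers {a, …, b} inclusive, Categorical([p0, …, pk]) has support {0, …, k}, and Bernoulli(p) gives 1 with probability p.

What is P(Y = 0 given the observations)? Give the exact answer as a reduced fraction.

P(Y = 0 | obs) = 94/261

Enumerate traces; 324 have nonzero weight after conditioning:
  (V=0, U=0, Y=1, W=0, X=0, Z=0) weight 1/980
  (V=0, U=0, Y=1, W=0, X=0, Z=1) weight 1/980
  (V=0, U=0, Y=1, W=0, X=0, Z=2) weight 1/735
  (V=0, U=0, Y=1, W=0, X=1, Z=0) weight 1/3920
  (V=0, U=0, Y=1, W=0, X=1, Z=1) weight 1/3920
  (V=0, U=0, Y=1, W=0, X=1, Z=2) weight 1/2940
  (V=0, U=0, Y=1, W=0, X=2, Z=0) weight 1/1960
  (V=0, U=0, Y=1, W=0, X=2, Z=1) weight 1/1960
  (V=1, U=0, Y=0, W=0, X=0, Z=0) weight 1/490
  (V=1, U=0, Y=3, W=0, X=0, Z=0) weight 3/980
  … 314 more
Group by Y:
  weight(Y=0) = 47/308
  weight(Y=1) = 5/77
  weight(Y=3) = 127/616
Total weight = 47/308 + 5/77 + 127/616 = 261/616
P(Y=0 | obs) = 47/308 / 261/616 = 94/261
P(Y=1 | obs) = 5/77 / 261/616 = 40/261
P(Y=3 | obs) = 127/616 / 261/616 = 127/261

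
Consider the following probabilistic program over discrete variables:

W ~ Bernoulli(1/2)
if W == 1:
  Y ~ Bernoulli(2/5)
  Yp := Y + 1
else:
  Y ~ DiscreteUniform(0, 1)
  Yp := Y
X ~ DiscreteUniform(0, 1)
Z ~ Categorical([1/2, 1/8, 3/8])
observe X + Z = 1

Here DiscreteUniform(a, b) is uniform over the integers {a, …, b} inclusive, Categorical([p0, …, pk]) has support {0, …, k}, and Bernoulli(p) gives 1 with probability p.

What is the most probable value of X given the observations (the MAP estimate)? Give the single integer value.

argmax_v P(X = v | obs) = 1

Enumerate traces; 8 have nonzero weight after conditioning:
  (W=0, Y=0, X=0, Z=1) weight 1/64
  (W=0, Y=0, X=1, Z=0) weight 1/16
  (W=0, Y=1, X=0, Z=1) weight 1/64
  (W=0, Y=1, X=1, Z=0) weight 1/16
  (W=1, Y=0, X=0, Z=1) weight 3/160
  (W=1, Y=0, X=1, Z=0) weight 3/40
  (W=1, Y=1, X=0, Z=1) weight 1/80
  (W=1, Y=1, X=1, Z=0) weight 1/20
Group by X:
  weight(X=0) = 1/16
  weight(X=1) = 1/4
Total weight = 1/16 + 1/4 = 5/16
P(X=0 | obs) = 1/16 / 5/16 = 1/5
P(X=1 | obs) = 1/4 / 5/16 = 4/5
argmax = 1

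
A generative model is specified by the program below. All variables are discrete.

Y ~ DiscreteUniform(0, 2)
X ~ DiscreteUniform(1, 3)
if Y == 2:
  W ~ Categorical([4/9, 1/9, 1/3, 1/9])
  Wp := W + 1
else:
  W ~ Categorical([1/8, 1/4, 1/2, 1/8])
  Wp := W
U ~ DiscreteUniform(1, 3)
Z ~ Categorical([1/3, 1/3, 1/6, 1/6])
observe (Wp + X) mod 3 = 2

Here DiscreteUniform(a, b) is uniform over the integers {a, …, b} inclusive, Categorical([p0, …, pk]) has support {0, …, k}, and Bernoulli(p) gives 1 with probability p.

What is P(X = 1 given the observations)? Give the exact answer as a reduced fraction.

Enumerate traces; 144 have nonzero weight after conditioning:
  (Y=0, X=1, W=1, U=1, Z=0) weight 1/324
  (Y=0, X=1, W=1, U=1, Z=1) weight 1/324
  (Y=0, X=1, W=1, U=1, Z=2) weight 1/648
  (Y=0, X=1, W=1, U=1, Z=3) weight 1/648
  (Y=0, X=1, W=1, U=2, Z=0) weight 1/324
  (Y=0, X=1, W=1, U=2, Z=1) weight 1/324
  (Y=0, X=1, W=1, U=2, Z=2) weight 1/648
  (Y=0, X=1, W=1, U=2, Z=3) weight 1/648
  (Y=0, X=2, W=0, U=1, Z=0) weight 1/648
  (Y=0, X=3, W=2, U=1, Z=0) weight 1/162
  … 134 more
Group by X:
  weight(X=1) = 19/162
  weight(X=2) = 5/54
  weight(X=3) = 10/81
Total weight = 19/162 + 5/54 + 10/81 = 1/3
P(X=1 | obs) = 19/162 / 1/3 = 19/54
P(X=2 | obs) = 5/54 / 1/3 = 5/18
P(X=3 | obs) = 10/81 / 1/3 = 10/27

P(X = 1 | obs) = 19/54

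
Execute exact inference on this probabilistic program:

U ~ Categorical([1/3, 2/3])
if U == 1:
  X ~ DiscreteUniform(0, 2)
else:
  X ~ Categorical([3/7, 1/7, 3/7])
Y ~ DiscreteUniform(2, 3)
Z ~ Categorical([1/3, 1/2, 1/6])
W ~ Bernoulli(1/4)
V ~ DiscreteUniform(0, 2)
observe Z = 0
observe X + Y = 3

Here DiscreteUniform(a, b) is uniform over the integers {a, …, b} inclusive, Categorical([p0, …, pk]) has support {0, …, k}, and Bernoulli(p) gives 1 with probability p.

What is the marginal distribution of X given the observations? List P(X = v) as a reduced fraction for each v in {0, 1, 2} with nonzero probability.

Enumerate traces; 24 have nonzero weight after conditioning:
  (U=0, X=0, Y=3, Z=0, W=0, V=0) weight 1/168
  (U=0, X=0, Y=3, Z=0, W=0, V=1) weight 1/168
  (U=0, X=0, Y=3, Z=0, W=0, V=2) weight 1/168
  (U=0, X=0, Y=3, Z=0, W=1, V=0) weight 1/504
  (U=0, X=0, Y=3, Z=0, W=1, V=1) weight 1/504
  (U=0, X=0, Y=3, Z=0, W=1, V=2) weight 1/504
  (U=0, X=1, Y=2, Z=0, W=0, V=0) weight 1/504
  (U=0, X=1, Y=2, Z=0, W=0, V=1) weight 1/504
  … 16 more
Group by X:
  weight(X=0) = 23/378
  weight(X=1) = 17/378
Total weight = 23/378 + 17/378 = 20/189
P(X=0 | obs) = 23/378 / 20/189 = 23/40
P(X=1 | obs) = 17/378 / 20/189 = 17/40

P(X=0) = 23/40, P(X=1) = 17/40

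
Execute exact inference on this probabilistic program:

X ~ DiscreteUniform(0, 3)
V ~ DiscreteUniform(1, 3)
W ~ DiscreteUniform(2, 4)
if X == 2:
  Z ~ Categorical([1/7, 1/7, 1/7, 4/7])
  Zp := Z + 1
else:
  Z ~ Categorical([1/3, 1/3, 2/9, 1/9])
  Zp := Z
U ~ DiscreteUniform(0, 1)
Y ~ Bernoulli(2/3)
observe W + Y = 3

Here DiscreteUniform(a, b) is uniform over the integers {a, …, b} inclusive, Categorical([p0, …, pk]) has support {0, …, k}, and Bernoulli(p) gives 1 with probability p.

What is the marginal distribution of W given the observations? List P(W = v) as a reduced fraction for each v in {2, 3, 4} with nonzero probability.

Enumerate traces; 192 have nonzero weight after conditioning:
  (X=0, V=1, W=2, Z=0, U=0, Y=1) weight 1/324
  (X=0, V=1, W=2, Z=0, U=1, Y=1) weight 1/324
  (X=0, V=1, W=2, Z=1, U=0, Y=1) weight 1/324
  (X=0, V=1, W=2, Z=1, U=1, Y=1) weight 1/324
  (X=0, V=1, W=2, Z=2, U=0, Y=1) weight 1/486
  (X=0, V=1, W=2, Z=2, U=1, Y=1) weight 1/486
  (X=0, V=1, W=2, Z=3, U=0, Y=1) weight 1/972
  (X=0, V=1, W=2, Z=3, U=1, Y=1) weight 1/972
  (X=0, V=1, W=3, Z=0, U=0, Y=0) weight 1/648
  … 183 more
Group by W:
  weight(W=2) = 2/9
  weight(W=3) = 1/9
Total weight = 2/9 + 1/9 = 1/3
P(W=2 | obs) = 2/9 / 1/3 = 2/3
P(W=3 | obs) = 1/9 / 1/3 = 1/3

P(W=2) = 2/3, P(W=3) = 1/3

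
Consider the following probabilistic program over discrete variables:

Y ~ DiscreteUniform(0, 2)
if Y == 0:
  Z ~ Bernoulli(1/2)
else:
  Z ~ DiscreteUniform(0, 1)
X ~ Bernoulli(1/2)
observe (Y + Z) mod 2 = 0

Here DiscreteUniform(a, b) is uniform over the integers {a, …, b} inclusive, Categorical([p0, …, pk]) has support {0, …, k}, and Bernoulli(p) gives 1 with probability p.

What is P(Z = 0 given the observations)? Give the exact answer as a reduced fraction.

Enumerate traces; 6 have nonzero weight after conditioning:
  (Y=0, Z=0, X=0) weight 1/12
  (Y=0, Z=0, X=1) weight 1/12
  (Y=1, Z=1, X=0) weight 1/12
  (Y=1, Z=1, X=1) weight 1/12
  (Y=2, Z=0, X=0) weight 1/12
  (Y=2, Z=0, X=1) weight 1/12
Group by Z:
  weight(Z=0) = 1/3
  weight(Z=1) = 1/6
Total weight = 1/3 + 1/6 = 1/2
P(Z=0 | obs) = 1/3 / 1/2 = 2/3
P(Z=1 | obs) = 1/6 / 1/2 = 1/3

P(Z = 0 | obs) = 2/3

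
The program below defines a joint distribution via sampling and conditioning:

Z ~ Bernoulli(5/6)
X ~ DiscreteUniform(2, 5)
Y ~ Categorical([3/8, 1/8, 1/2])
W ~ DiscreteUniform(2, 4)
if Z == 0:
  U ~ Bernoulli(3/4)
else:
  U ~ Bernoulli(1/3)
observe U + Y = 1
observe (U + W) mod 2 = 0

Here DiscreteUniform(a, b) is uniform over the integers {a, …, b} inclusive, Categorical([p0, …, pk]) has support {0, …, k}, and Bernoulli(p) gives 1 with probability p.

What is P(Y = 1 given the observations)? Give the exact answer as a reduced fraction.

Enumerate traces; 24 have nonzero weight after conditioning:
  (Z=0, X=2, Y=0, W=3, U=1) weight 1/256
  (Z=0, X=2, Y=1, W=2, U=0) weight 1/2304
  (Z=0, X=2, Y=1, W=4, U=0) weight 1/2304
  (Z=0, X=3, Y=0, W=3, U=1) weight 1/256
  (Z=0, X=3, Y=1, W=2, U=0) weight 1/2304
  (Z=0, X=3, Y=1, W=4, U=0) weight 1/2304
  (Z=0, X=4, Y=0, W=3, U=1) weight 1/256
  (Z=0, X=4, Y=1, W=2, U=0) weight 1/2304
  … 16 more
Group by Y:
  weight(Y=0) = 29/576
  weight(Y=1) = 43/864
Total weight = 29/576 + 43/864 = 173/1728
P(Y=0 | obs) = 29/576 / 173/1728 = 87/173
P(Y=1 | obs) = 43/864 / 173/1728 = 86/173

P(Y = 1 | obs) = 86/173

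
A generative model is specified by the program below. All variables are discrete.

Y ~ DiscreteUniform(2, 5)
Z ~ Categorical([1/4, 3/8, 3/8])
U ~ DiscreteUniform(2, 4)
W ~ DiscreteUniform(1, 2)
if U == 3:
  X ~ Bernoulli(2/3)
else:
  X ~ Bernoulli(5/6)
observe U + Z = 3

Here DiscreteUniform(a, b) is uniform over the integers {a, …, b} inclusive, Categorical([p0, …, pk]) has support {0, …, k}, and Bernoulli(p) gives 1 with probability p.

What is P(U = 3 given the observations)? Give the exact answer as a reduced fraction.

Enumerate traces; 32 have nonzero weight after conditioning:
  (Y=2, Z=0, U=3, W=1, X=0) weight 1/288
  (Y=2, Z=0, U=3, W=1, X=1) weight 1/144
  (Y=2, Z=0, U=3, W=2, X=0) weight 1/288
  (Y=2, Z=0, U=3, W=2, X=1) weight 1/144
  (Y=2, Z=1, U=2, W=1, X=0) weight 1/384
  (Y=2, Z=1, U=2, W=1, X=1) weight 5/384
  (Y=2, Z=1, U=2, W=2, X=0) weight 1/384
  (Y=2, Z=1, U=2, W=2, X=1) weight 5/384
  … 24 more
Group by U:
  weight(U=2) = 1/8
  weight(U=3) = 1/12
Total weight = 1/8 + 1/12 = 5/24
P(U=2 | obs) = 1/8 / 5/24 = 3/5
P(U=3 | obs) = 1/12 / 5/24 = 2/5

P(U = 3 | obs) = 2/5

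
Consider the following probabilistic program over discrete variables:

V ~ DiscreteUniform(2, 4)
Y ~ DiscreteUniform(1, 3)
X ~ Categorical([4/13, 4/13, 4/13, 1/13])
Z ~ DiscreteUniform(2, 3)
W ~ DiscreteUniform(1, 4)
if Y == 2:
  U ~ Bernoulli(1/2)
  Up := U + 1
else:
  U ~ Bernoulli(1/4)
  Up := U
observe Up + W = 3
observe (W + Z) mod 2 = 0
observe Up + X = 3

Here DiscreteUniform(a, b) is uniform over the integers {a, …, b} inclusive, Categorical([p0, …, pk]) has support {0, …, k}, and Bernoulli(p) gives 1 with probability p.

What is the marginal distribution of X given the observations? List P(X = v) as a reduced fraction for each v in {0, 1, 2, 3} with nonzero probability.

P(X=1) = 4/15, P(X=2) = 8/15, P(X=3) = 1/5

Enumerate traces; 18 have nonzero weight after conditioning:
  (V=2, Y=1, X=2, Z=2, W=2, U=1) weight 1/936
  (V=2, Y=1, X=3, Z=3, W=3, U=0) weight 1/1248
  (V=2, Y=2, X=1, Z=3, W=1, U=1) weight 1/468
  (V=2, Y=2, X=2, Z=2, W=2, U=0) weight 1/468
  (V=2, Y=3, X=2, Z=2, W=2, U=1) weight 1/936
  (V=2, Y=3, X=3, Z=3, W=3, U=0) weight 1/1248
  (V=3, Y=1, X=2, Z=2, W=2, U=1) weight 1/936
  (V=3, Y=1, X=3, Z=3, W=3, U=0) weight 1/1248
  … 10 more
Group by X:
  weight(X=1) = 1/156
  weight(X=2) = 1/78
  weight(X=3) = 1/208
Total weight = 1/156 + 1/78 + 1/208 = 5/208
P(X=1 | obs) = 1/156 / 5/208 = 4/15
P(X=2 | obs) = 1/78 / 5/208 = 8/15
P(X=3 | obs) = 1/208 / 5/208 = 1/5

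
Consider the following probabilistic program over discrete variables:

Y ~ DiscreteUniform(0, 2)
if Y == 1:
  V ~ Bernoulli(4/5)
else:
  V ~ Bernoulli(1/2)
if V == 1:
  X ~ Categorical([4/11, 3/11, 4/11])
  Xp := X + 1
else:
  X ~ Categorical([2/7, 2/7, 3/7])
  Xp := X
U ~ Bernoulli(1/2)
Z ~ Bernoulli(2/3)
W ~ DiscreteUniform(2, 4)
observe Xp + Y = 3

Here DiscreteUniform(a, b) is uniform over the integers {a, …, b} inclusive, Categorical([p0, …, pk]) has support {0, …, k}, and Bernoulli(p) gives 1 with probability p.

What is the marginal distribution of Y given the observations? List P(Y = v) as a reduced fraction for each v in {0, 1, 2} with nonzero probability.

P(Y=0) = 35/156, P(Y=1) = 3/8, P(Y=2) = 125/312

Enumerate traces; 60 have nonzero weight after conditioning:
  (Y=0, V=1, X=2, U=0, Z=0, W=2) weight 1/297
  (Y=0, V=1, X=2, U=0, Z=0, W=3) weight 1/297
  (Y=0, V=1, X=2, U=0, Z=0, W=4) weight 1/297
  (Y=0, V=1, X=2, U=0, Z=1, W=2) weight 2/297
  (Y=0, V=1, X=2, U=0, Z=1, W=3) weight 2/297
  (Y=0, V=1, X=2, U=0, Z=1, W=4) weight 2/297
  (Y=0, V=1, X=2, U=1, Z=0, W=2) weight 1/297
  (Y=0, V=1, X=2, U=1, Z=0, W=3) weight 1/297
  (Y=1, V=0, X=2, U=0, Z=0, W=2) weight 1/630
  (Y=2, V=0, X=1, U=0, Z=0, W=2) weight 1/378
  … 50 more
Group by Y:
  weight(Y=0) = 2/33
  weight(Y=1) = 39/385
  weight(Y=2) = 25/231
Total weight = 2/33 + 39/385 + 25/231 = 104/385
P(Y=0 | obs) = 2/33 / 104/385 = 35/156
P(Y=1 | obs) = 39/385 / 104/385 = 3/8
P(Y=2 | obs) = 25/231 / 104/385 = 125/312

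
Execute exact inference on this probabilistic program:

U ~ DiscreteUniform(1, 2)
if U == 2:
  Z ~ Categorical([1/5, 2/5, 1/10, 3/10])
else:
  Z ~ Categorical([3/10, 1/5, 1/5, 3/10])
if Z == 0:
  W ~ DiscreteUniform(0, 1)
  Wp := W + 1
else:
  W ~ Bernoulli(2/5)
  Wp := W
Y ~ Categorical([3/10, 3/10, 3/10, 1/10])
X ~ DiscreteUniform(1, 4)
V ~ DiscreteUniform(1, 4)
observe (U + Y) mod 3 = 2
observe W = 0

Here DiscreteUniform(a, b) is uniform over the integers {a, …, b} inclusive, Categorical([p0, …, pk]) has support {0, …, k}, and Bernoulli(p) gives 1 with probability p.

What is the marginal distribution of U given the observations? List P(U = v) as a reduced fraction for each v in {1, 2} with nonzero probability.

P(U=1) = 171/403, P(U=2) = 232/403

Enumerate traces; 192 have nonzero weight after conditioning:
  (U=1, Z=0, W=0, Y=1, X=1, V=1) weight 9/6400
  (U=1, Z=0, W=0, Y=1, X=1, V=2) weight 9/6400
  (U=1, Z=0, W=0, Y=1, X=1, V=3) weight 9/6400
  (U=1, Z=0, W=0, Y=1, X=1, V=4) weight 9/6400
  (U=1, Z=0, W=0, Y=1, X=2, V=1) weight 9/6400
  (U=1, Z=0, W=0, Y=1, X=2, V=2) weight 9/6400
  (U=1, Z=0, W=0, Y=1, X=2, V=3) weight 9/6400
  (U=1, Z=0, W=0, Y=1, X=2, V=4) weight 9/6400
  (U=2, Z=0, W=0, Y=0, X=1, V=1) weight 3/3200
  … 183 more
Group by U:
  weight(U=1) = 171/2000
  weight(U=2) = 29/250
Total weight = 171/2000 + 29/250 = 403/2000
P(U=1 | obs) = 171/2000 / 403/2000 = 171/403
P(U=2 | obs) = 29/250 / 403/2000 = 232/403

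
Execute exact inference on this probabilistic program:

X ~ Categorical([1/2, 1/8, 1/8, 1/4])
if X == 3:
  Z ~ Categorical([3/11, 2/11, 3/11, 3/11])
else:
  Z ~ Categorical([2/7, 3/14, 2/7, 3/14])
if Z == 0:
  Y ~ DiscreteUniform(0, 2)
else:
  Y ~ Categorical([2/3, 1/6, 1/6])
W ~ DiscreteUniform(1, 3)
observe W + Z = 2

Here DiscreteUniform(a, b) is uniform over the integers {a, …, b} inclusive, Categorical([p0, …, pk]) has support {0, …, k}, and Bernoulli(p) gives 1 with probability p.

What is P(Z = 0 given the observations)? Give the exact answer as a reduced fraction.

Enumerate traces; 24 have nonzero weight after conditioning:
  (X=0, Z=0, Y=0, W=2) weight 1/63
  (X=0, Z=0, Y=1, W=2) weight 1/63
  (X=0, Z=0, Y=2, W=2) weight 1/63
  (X=0, Z=1, Y=0, W=1) weight 1/42
  (X=0, Z=1, Y=1, W=1) weight 1/168
  (X=0, Z=1, Y=2, W=1) weight 1/168
  (X=1, Z=0, Y=0, W=2) weight 1/252
  (X=1, Z=0, Y=1, W=2) weight 1/252
  … 16 more
Group by Z:
  weight(Z=0) = 29/308
  weight(Z=1) = 127/1848
Total weight = 29/308 + 127/1848 = 43/264
P(Z=0 | obs) = 29/308 / 43/264 = 174/301
P(Z=1 | obs) = 127/1848 / 43/264 = 127/301

P(Z = 0 | obs) = 174/301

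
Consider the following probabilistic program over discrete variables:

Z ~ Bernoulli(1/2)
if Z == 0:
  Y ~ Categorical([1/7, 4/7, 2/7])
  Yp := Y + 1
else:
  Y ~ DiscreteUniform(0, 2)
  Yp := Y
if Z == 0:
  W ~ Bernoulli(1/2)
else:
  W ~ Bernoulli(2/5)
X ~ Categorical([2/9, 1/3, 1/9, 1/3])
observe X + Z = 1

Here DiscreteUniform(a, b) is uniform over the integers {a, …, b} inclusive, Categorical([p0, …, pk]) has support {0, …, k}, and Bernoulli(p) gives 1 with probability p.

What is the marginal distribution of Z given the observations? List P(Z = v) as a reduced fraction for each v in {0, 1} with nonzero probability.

P(Z=0) = 3/5, P(Z=1) = 2/5

Enumerate traces; 12 have nonzero weight after conditioning:
  (Z=0, Y=0, W=0, X=1) weight 1/84
  (Z=0, Y=0, W=1, X=1) weight 1/84
  (Z=0, Y=1, W=0, X=1) weight 1/21
  (Z=0, Y=1, W=1, X=1) weight 1/21
  (Z=0, Y=2, W=0, X=1) weight 1/42
  (Z=0, Y=2, W=1, X=1) weight 1/42
  (Z=1, Y=0, W=0, X=0) weight 1/45
  (Z=1, Y=0, W=1, X=0) weight 2/135
  … 4 more
Group by Z:
  weight(Z=0) = 1/6
  weight(Z=1) = 1/9
Total weight = 1/6 + 1/9 = 5/18
P(Z=0 | obs) = 1/6 / 5/18 = 3/5
P(Z=1 | obs) = 1/9 / 5/18 = 2/5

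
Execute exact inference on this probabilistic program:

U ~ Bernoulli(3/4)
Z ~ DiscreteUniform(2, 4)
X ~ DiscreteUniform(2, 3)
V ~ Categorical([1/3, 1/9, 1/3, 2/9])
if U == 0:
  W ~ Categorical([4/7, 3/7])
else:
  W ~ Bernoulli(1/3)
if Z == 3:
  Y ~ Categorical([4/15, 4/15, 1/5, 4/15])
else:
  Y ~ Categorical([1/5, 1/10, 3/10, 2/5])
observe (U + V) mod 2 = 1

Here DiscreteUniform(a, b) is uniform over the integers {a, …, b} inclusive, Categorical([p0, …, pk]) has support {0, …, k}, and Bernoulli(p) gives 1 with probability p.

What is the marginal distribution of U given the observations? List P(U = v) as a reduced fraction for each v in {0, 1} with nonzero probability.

P(U=0) = 1/7, P(U=1) = 6/7

Enumerate traces; 192 have nonzero weight after conditioning:
  (U=0, Z=2, X=2, V=1, W=0, Y=0) weight 1/1890
  (U=0, Z=2, X=2, V=1, W=0, Y=1) weight 1/3780
  (U=0, Z=2, X=2, V=1, W=0, Y=2) weight 1/1260
  (U=0, Z=2, X=2, V=1, W=0, Y=3) weight 1/945
  (U=0, Z=2, X=2, V=1, W=1, Y=0) weight 1/2520
  (U=0, Z=2, X=2, V=1, W=1, Y=1) weight 1/5040
  (U=0, Z=2, X=2, V=1, W=1, Y=2) weight 1/1680
  (U=0, Z=2, X=2, V=1, W=1, Y=3) weight 1/1260
  (U=1, Z=2, X=2, V=0, W=0, Y=0) weight 1/180
  … 183 more
Group by U:
  weight(U=0) = 1/12
  weight(U=1) = 1/2
Total weight = 1/12 + 1/2 = 7/12
P(U=0 | obs) = 1/12 / 7/12 = 1/7
P(U=1 | obs) = 1/2 / 7/12 = 6/7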